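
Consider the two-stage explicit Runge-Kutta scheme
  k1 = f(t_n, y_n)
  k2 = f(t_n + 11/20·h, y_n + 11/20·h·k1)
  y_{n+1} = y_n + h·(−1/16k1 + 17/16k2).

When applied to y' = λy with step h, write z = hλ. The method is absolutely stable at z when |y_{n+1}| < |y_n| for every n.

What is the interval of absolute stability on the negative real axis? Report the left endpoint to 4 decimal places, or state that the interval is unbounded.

(-1.7112, 0).

Set f=λy, z=hλ:
  k1=λy_n ⇒ h·k1=z·y_n;  k2=λ(1+11/20z)y_n ⇒ h·k2=z(1+11/20z)y_n
  y_{n+1}/y_n = 1 − 1/16z + 17/16z(1+11/20z) = 1 + z + 187/320z²
  so R(z) = 1 + z + 187/320z².

Solve |R(x)|<1 on ℝ⁻.
x=-0.94: |R|=0.5764
R=1: x+187/320x²=0 ⇒ x=−320/187=-1.7112; min R=1−1/(4·187/320)=0.5722>−1
Confirm numerically:
  x=-1.355: |R|=0.71793 <1
  x=-1.263: |R|=0.66918 <1
  x=-1.235: |R|=0.65630 <1
  x=-0.798: |R|=0.57413 <1
  x=-2.247: |R|=1.70351 >1
  x=-2.169: |R|=1.58023 >1
Interval (-1.7112, 0).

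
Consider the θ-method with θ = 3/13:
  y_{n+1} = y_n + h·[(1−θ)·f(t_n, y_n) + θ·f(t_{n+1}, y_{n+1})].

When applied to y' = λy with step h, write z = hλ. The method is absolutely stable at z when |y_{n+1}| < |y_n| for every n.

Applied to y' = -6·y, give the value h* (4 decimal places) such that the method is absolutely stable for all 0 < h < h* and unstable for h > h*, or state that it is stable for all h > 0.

(-3.7143,0); λ=-6 ⇒ h* = (26/7)/6 = 0.6190.

On y'=λy, z=hλ:
  y_{n+1} = y_n + z·[10/13·y_n + 3/13·y_{n+1}] ⇒ (1 − 3/13z)y_{n+1} = (1 + 10/13z)y_n
  Hence R(z) = (1 + 10/13z)/(1 − 3/13z).

Need |R(x)|<1, x<0.
x=-0.59: |R|=0.4807
R=−1: 1+10/13x = −1+3/13x ⇒ -7/13x=2 ⇒ x=2/(-7/13)=-3.7143
Confirm numerically:
  x=-3.574: |R|=0.95860 <1
  x=-3.311: |R|=0.87690 <1
  x=-2.707: |R|=0.66616 <1
  x=-2.133: |R|=0.42940 <1
  x=-4.109: |R|=1.10909 >1
  x=-3.736: |R|=1.00628 >1
So |R|<1 on (-3.7143, 0).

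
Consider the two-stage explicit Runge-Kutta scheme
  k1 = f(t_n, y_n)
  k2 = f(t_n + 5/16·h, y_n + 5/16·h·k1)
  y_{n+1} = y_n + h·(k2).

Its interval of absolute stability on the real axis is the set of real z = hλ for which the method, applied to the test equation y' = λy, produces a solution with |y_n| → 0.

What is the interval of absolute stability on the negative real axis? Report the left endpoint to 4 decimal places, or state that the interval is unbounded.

Set f=λy, z=hλ:
  k1=λy_n ⇒ h·k1=z·y_n;  k2=λ(1+5/16z)y_n ⇒ h·k2=z(1+5/16z)y_n
  y_{n+1}/y_n = 1 + z(1+5/16z) = 1 + z + 5/16z²
  R(z) = 1 + z + 5/16z².

Boundary: |R(x)|=1, x<0.
x=-0.8: |R|=0.4000
R=1: x+5/16x²=0 ⇒ x=−16/5=-3.2000; min R=1−1/(4·5/16)=0.2000>−1
Confirm numerically:
  x=-3.047: |R|=0.85432 <1
  x=-2.741: |R|=0.60684 <1
  x=-2.409: |R|=0.40453 <1
  x=-1.747: |R|=0.20675 <1
  x=-3.713: |R|=1.59524 >1
  x=-3.429: |R|=1.24539 >1
Stable set (-3.2000, 0).

(-3.2000, 0).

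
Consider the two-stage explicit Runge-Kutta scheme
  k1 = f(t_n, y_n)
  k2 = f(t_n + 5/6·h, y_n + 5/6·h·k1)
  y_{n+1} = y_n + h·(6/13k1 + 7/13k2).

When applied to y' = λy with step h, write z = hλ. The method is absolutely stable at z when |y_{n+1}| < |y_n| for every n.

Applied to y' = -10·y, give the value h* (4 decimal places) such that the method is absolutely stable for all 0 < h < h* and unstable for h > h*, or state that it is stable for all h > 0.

(-2.2286,0); λ=-10 ⇒ h* = (78/35)/10 = 0.2229.

Test eqn y'=λy, z=hλ:
  k1=λy_n ⇒ h·k1=z·y_n;  k2=λ(1+5/6z)y_n ⇒ h·k2=z(1+5/6z)y_n
  y_{n+1}/y_n = 1 + 6/13z + 7/13z(1+5/6z) = 1 + z + 35/78z²
  ⇒ R(z) = 1 + z + 35/78z².

Find x<0 with |R(x)|<1.
x=-1.54: |R|=0.5242
R=1: x+35/78x²=0 ⇒ x=−78/35=-2.2286; min R=1−1/(4·35/78)=0.4429>−1
Confirm numerically:
  x=-1.950: |R|=0.75625 <1
  x=-1.342: |R|=0.46612 <1
  x=-1.332: |R|=0.46413 <1
  x=-2.591: |R|=1.42137 >1
  x=-2.581: |R|=1.40816 >1
  x=-2.490: |R|=1.29210 >1
Interval (-2.2286, 0).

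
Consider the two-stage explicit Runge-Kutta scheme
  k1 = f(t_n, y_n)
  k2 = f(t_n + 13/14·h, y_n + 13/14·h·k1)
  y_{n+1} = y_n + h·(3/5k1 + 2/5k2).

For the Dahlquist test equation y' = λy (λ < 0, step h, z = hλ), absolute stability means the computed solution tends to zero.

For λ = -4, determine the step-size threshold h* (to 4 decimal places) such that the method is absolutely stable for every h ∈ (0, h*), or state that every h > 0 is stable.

Test eqn y'=λy, z=hλ:
  k1=λy_n ⇒ h·k1=z·y_n;  k2=λ(1+13/14z)y_n ⇒ h·k2=z(1+13/14z)y_n
  y_{n+1}/y_n = 1 + 3/5z + 2/5z(1+13/14z) = 1 + z + 13/35z²
  so R(z) = 1 + z + 13/35z².

Boundary: |R(x)|=1, x<0.
x=-0.93: |R|=0.3912
R=1: x+13/35x²=0 ⇒ x=−35/13=-2.6923; min R=1−1/(4·13/35)=0.3269>−1
Confirm numerically:
  x=-2.256: |R|=0.63440 <1
  x=-1.842: |R|=0.41824 <1
  x=-1.485: |R|=0.33408 <1
  x=-1.209: |R|=0.33391 <1
  x=-3.009: |R|=1.35394 >1
  x=-2.870: |R|=1.18942 >1
So |R|<1 on (-2.6923, 0).

(-2.6923,0); λ=-4 ⇒ h* = (35/13)/4 = 0.6731.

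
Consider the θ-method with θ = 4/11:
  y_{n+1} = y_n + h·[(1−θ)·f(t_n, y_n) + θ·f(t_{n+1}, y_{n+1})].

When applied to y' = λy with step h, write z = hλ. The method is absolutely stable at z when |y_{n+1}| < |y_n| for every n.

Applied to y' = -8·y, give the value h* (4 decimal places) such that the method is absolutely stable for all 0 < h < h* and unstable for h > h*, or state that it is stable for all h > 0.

With y'=λy (z=hλ):
  y_{n+1} = y_n + z·[7/11·y_n + 4/11·y_{n+1}] ⇒ (1 − 4/11z)y_{n+1} = (1 + 7/11z)y_n
  ⇒ R(z) = (1 + 7/11z)/(1 − 4/11z).

Boundary: |R(x)|=1, x<0.
x=-0.49: |R|=0.5841
R=−1: 1+7/11x = −1+4/11x ⇒ -3/11x=2 ⇒ x=2/(-3/11)=-7.3333
Confirm numerically:
  x=-6.905: |R|=0.96673 <1
  x=-5.402: |R|=0.82231 <1
  x=-3.985: |R|=0.62713 <1
  x=-7.751: |R|=1.02983 >1
  x=-7.601: |R|=1.01939 >1
  x=-7.597: |R|=1.01911 >1
Stable set (-7.3333, 0).

(-7.3333,0); λ=-8 ⇒ h* = (22/3)/8 = 0.9167.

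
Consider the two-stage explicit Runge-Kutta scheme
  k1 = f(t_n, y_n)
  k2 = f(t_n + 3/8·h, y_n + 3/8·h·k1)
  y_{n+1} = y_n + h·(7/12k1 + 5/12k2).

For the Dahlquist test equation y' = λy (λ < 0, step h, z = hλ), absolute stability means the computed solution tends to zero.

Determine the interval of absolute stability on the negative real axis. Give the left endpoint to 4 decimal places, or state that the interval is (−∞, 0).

On y'=λy, z=hλ:
  k1=λy_n ⇒ h·k1=z·y_n;  k2=λ(1+3/8z)y_n ⇒ h·k2=z(1+3/8z)y_n
  y_{n+1}/y_n = 1 + 7/12z + 5/12z(1+3/8z) = 1 + z + 5/32z²
  R(z) = 1 + z + 5/32z².

Boundary: |R(x)|=1, x<0.
x=-1.35: |R|=0.0652
R=1: x+5/32x²=0 ⇒ x=−32/5=-6.4000; min R=1−1/(4·5/32)=-0.6000>−1
Confirm numerically:
  x=-5.847: |R|=0.49478 <1
  x=-5.154: |R|=0.00342 <1
  x=-3.665: |R|=0.56621 <1
  x=-2.874: |R|=0.58339 <1
  x=-6.871: |R|=1.50566 >1
  x=-6.509: |R|=1.11086 >1
  x=-6.425: |R|=1.02510 >1
So |R|<1 on (-6.4000, 0).

(-6.4000, 0).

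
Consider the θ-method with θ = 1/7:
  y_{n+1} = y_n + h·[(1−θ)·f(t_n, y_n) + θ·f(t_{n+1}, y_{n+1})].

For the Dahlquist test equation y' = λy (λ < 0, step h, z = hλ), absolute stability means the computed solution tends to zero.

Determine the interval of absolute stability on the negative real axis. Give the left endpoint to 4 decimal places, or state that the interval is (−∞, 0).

(-2.8000, 0).

Set f=λy, z=hλ:
  y_{n+1} = y_n + z·[6/7·y_n + 1/7·y_{n+1}] ⇒ (1 − 1/7z)y_{n+1} = (1 + 6/7z)y_n
  R(z) = (1 + 6/7z)/(1 − 1/7z).

Need |R(x)|<1, x<0.
x=-1.74: |R|=0.3936
R=−1: 1+6/7x = −1+1/7x ⇒ -5/7x=2 ⇒ x=2/(-5/7)=-2.8000
Confirm numerically:
  x=-2.049: |R|=0.58504 <1
  x=-1.823: |R|=0.44633 <1
  x=-1.578: |R|=0.28771 <1
  x=-1.155: |R|=0.00858 <1
  x=-3.392: |R|=1.28483 >1
  x=-3.037: |R|=1.11806 >1
  x=-2.939: |R|=1.06993 >1
So |R|<1 on (-2.8000, 0).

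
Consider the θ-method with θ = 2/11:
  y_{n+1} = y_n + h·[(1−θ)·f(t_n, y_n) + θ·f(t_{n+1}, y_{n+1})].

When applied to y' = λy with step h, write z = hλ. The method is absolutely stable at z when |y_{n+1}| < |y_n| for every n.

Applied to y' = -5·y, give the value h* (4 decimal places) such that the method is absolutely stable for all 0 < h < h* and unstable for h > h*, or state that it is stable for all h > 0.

On y'=λy, z=hλ:
  y_{n+1} = y_n + z·[9/11·y_n + 2/11·y_{n+1}] ⇒ (1 − 2/11z)y_{n+1} = (1 + 9/11z)y_n
  R(z) = (1 + 9/11z)/(1 − 2/11z).

Boundary: |R(x)|=1, x<0.
x=-1.79: |R|=0.3505
R=−1: 1+9/11x = −1+2/11x ⇒ -7/11x=2 ⇒ x=2/(-7/11)=-3.1429
Confirm numerically:
  x=-3.007: |R|=0.94410 <1
  x=-2.851: |R|=0.87768 <1
  x=-2.802: |R|=0.85630 <1
  x=-1.625: |R|=0.25439 <1
  x=-3.685: |R|=1.20659 >1
  x=-3.304: |R|=1.06406 >1
So |R|<1 on (-3.1429, 0).

(-3.1429,0); λ=-5 ⇒ h* = (22/7)/5 = 0.6286.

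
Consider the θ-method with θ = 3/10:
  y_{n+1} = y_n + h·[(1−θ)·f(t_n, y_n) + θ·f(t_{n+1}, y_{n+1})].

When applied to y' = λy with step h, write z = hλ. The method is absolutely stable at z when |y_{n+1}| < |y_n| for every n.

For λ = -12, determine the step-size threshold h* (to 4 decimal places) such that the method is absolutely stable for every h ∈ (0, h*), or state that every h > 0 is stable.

Test eqn y'=λy, z=hλ:
  y_{n+1} = y_n + z·[7/10·y_n + 3/10·y_{n+1}] ⇒ (1 − 3/10z)y_{n+1} = (1 + 7/10z)y_n
  R(z) = (1 + 7/10z)/(1 − 3/10z).

Find x<0 with |R(x)|<1.
x=-1.59: |R|=0.0765
R=−1: 1+7/10x = −1+3/10x ⇒ -2/5x=2 ⇒ x=2/(-2/5)=-5.0000
Confirm numerically:
  x=-4.506: |R|=0.91598 <1
  x=-3.668: |R|=0.74633 <1
  x=-2.488: |R|=0.42464 <1
  x=-2.247: |R|=0.34221 <1
  x=-5.272: |R|=1.04214 >1
  x=-5.190: |R|=1.02972 >1
  x=-5.172: |R|=1.02696 >1
Interval (-5.0000, 0).

(-5.0000,0); λ=-12 ⇒ h* = (5)/12 = 0.4167.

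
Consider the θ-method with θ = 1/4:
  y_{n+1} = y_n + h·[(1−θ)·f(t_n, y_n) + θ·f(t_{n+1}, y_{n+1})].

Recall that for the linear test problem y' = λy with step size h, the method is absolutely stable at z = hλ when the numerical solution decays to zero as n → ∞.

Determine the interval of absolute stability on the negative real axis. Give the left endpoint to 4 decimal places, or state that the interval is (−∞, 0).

On y'=λy, z=hλ:
  y_{n+1} = y_n + z·[3/4·y_n + 1/4·y_{n+1}] ⇒ (1 − 1/4z)y_{n+1} = (1 + 3/4z)y_n
  ⇒ R(z) = (1 + 3/4z)/(1 − 1/4z).

Find x<0 with |R(x)|<1.
x=-1.22: |R|=0.0651
R=−1: 1+3/4x = −1+1/4x ⇒ -1/2x=2 ⇒ x=2/(-1/2)=-4.0000
Confirm numerically:
  x=-3.783: |R|=0.94424 <1
  x=-2.909: |R|=0.68418 <1
  x=-2.229: |R|=0.43137 <1
  x=-4.388: |R|=1.09251 >1
  x=-4.241: |R|=1.05849 >1
So |R|<1 on (-4.0000, 0).

(-4.0000, 0).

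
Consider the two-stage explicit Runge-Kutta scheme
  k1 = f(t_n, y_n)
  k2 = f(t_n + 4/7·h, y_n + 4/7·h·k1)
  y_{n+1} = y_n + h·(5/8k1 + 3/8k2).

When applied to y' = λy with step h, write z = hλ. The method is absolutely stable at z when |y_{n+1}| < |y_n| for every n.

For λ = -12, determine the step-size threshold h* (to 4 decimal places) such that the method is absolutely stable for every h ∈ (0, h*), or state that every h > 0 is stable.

With y'=λy (z=hλ):
  k1=λy_n ⇒ h·k1=z·y_n;  k2=λ(1+4/7z)y_n ⇒ h·k2=z(1+4/7z)y_n
  y_{n+1}/y_n = 1 + 5/8z + 3/8z(1+4/7z) = 1 + z + 3/14z²
  Hence R(z) = 1 + z + 3/14z².

Solve |R(x)|<1 on ℝ⁻.
x=-0.48: |R|=0.5694
R=1: x+3/14x²=0 ⇒ x=−14/3=-4.6667; min R=1−1/(4·3/14)=-0.1667>−1
Confirm numerically:
  x=-4.331: |R|=0.68848 <1
  x=-3.037: |R|=0.06056 <1
  x=-2.812: |R|=0.11757 <1
  x=-2.346: |R|=0.16663 <1
  x=-5.232: |R|=1.63382 >1
  x=-5.138: |R|=1.51894 >1
  x=-5.107: |R|=1.48188 >1
Interval (-4.6667, 0).

(-4.6667,0); λ=-12 ⇒ h* = (14/3)/12 = 0.3889.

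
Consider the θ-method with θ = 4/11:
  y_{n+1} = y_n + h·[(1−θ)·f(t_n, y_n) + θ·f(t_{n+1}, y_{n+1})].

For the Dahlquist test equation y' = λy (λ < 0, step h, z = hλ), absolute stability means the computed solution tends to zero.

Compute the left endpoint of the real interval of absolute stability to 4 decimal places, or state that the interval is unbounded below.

z* = -7.3333.

Test eqn y'=λy, z=hλ:
  y_{n+1} = y_n + z·[7/11·y_n + 4/11·y_{n+1}] ⇒ (1 − 4/11z)y_{n+1} = (1 + 7/11z)y_n
  R(z) = (1 + 7/11z)/(1 − 4/11z).

Boundary: |R(x)|=1, x<0.
x=-0.62: |R|=0.4941
R=−1: 1+7/11x = −1+4/11x ⇒ -3/11x=2 ⇒ x=2/(-3/11)=-7.3333
Confirm numerically:
  x=-6.784: |R|=0.95679 <1
  x=-6.751: |R|=0.95403 <1
  x=-5.810: |R|=0.86653 <1
  x=-3.629: |R|=0.56447 <1
  x=-7.884: |R|=1.03884 >1
  x=-7.494: |R|=1.01176 >1
Stable set (-7.3333, 0).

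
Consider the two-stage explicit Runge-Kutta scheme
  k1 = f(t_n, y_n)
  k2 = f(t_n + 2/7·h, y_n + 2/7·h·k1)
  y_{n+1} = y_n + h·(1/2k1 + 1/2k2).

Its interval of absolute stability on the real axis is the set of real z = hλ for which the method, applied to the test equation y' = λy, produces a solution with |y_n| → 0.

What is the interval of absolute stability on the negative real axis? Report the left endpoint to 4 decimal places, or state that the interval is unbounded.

z∈(-7.0000,0).

With y'=λy (z=hλ):
  k1=λy_n ⇒ h·k1=z·y_n;  k2=λ(1+2/7z)y_n ⇒ h·k2=z(1+2/7z)y_n
  y_{n+1}/y_n = 1 + 1/2z + 1/2z(1+2/7z) = 1 + z + 1/7z²
  R(z) = 1 + z + 1/7z².

Find x<0 with |R(x)|<1.
x=-1.69: |R|=0.2820
R=1: x+1/7x²=0 ⇒ x=−7=-7.0000; min R=1−1/(4·1/7)=-0.7500>−1
Confirm numerically:
  x=-6.882: |R|=0.88399 <1
  x=-6.275: |R|=0.35009 <1
  x=-6.092: |R|=0.20978 <1
  x=-3.546: |R|=0.74970 <1
  x=-7.308: |R|=1.32155 >1
  x=-7.076: |R|=1.07683 >1
Stable set (-7.0000, 0).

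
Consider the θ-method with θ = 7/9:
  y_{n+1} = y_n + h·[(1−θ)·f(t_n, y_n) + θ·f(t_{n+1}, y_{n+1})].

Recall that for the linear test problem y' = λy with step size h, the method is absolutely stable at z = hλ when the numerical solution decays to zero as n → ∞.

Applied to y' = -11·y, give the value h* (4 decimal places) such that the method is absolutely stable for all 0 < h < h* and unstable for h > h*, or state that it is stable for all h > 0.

unbounded; (−∞, 0). Any h>0 works for λ=-11.

Test eqn y'=λy, z=hλ:
  y_{n+1} = y_n + z·[2/9·y_n + 7/9·y_{n+1}] ⇒ (1 − 7/9z)y_{n+1} = (1 + 2/9z)y_n
  so R(z) = (1 + 2/9z)/(1 − 7/9z).

Need |R(x)|<1, x<0.
x=-1.08: |R|=0.4130
x=-2: |R|=0.2174
x=-10: |R|=0.1392
x=-100: |R|=0.2694
θ=7/9≥1/2 ⇒ |1+2/9x|<|1−7/9x| ∀x<0 ⇒ unbounded interval.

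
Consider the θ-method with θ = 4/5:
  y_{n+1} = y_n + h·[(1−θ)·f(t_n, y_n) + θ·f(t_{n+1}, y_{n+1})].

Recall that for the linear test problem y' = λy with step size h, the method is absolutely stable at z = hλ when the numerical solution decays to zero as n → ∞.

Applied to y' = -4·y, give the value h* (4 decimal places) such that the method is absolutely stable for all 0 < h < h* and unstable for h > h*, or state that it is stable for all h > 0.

Test eqn y'=λy, z=hλ:
  y_{n+1} = y_n + z·[1/5·y_n + 4/5·y_{n+1}] ⇒ (1 − 4/5z)y_{n+1} = (1 + 1/5z)y_n
  R(z) = (1 + 1/5z)/(1 − 4/5z).

Boundary: |R(x)|=1, x<0.
x=-0.42: |R|=0.6856
x=-2: |R|=0.2308
x=-10: |R|=0.1111
x=-100: |R|=0.2346
θ=4/5≥1/2 ⇒ |1+1/5x|<|1−4/5x| ∀x<0 ⇒ interval (−∞,0).

unbounded; (−∞, 0). Any h>0 works for λ=-4.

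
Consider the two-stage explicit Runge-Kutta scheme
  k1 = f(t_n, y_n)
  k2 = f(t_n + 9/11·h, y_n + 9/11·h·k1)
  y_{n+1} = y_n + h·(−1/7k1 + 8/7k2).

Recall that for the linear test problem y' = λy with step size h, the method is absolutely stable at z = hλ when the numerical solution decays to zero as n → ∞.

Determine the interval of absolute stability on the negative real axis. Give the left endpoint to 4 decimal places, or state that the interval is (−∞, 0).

On y'=λy, z=hλ:
  k1=λy_n ⇒ h·k1=z·y_n;  k2=λ(1+9/11z)y_n ⇒ h·k2=z(1+9/11z)y_n
  y_{n+1}/y_n = 1 − 1/7z + 8/7z(1+9/11z) = 1 + z + 72/77z²
  R(z) = 1 + z + 72/77z².

Need |R(x)|<1, x<0.
x=-0.88: |R|=0.8441
R=1: x+72/77x²=0 ⇒ x=−77/72=-1.0694; min R=1−1/(4·72/77)=0.7326>−1
Confirm numerically:
  x=-0.992: |R|=0.92816 <1
  x=-0.947: |R|=0.89157 <1
  x=-0.469: |R|=0.73668 <1
  x=-1.510: |R|=1.62204 >1
  x=-1.185: |R|=1.12804 >1
So |R|<1 on (-1.0694, 0).

z∈(-1.0694,0).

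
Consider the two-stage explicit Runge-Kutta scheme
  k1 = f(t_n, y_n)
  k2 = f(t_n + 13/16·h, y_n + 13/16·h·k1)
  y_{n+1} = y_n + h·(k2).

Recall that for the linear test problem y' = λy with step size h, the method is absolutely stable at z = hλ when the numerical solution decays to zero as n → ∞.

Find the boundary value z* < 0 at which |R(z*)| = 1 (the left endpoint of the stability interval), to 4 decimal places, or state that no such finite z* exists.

left endpoint -1.2308.

Set f=λy, z=hλ:
  k1=λy_n ⇒ h·k1=z·y_n;  k2=λ(1+13/16z)y_n ⇒ h·k2=z(1+13/16z)y_n
  y_{n+1}/y_n = 1 + z(1+13/16z) = 1 + z + 13/16z²
  R(z) = 1 + z + 13/16z².

Need |R(x)|<1, x<0.
x=-0.32: |R|=0.7632
R=1: x+13/16x²=0 ⇒ x=−16/13=-1.2308; min R=1−1/(4·13/16)=0.6923>−1
Confirm numerically:
  x=-1.198: |R|=0.96810 <1
  x=-0.941: |R|=0.77845 <1
  x=-0.884: |R|=0.75093 <1
  x=-0.493: |R|=0.70448 <1
  x=-1.569: |R|=1.43118 >1
  x=-1.447: |R|=1.25422 >1
  x=-1.277: |R|=1.04797 >1
Interval (-1.2308, 0).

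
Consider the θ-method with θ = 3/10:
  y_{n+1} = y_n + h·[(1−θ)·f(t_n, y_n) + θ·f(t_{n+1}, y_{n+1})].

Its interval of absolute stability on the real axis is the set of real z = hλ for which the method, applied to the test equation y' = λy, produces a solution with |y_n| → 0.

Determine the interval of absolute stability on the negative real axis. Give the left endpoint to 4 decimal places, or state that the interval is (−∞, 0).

With y'=λy (z=hλ):
  y_{n+1} = y_n + z·[7/10·y_n + 3/10·y_{n+1}] ⇒ (1 − 3/10z)y_{n+1} = (1 + 7/10z)y_n
  so R(z) = (1 + 7/10z)/(1 − 3/10z).

Solve |R(x)|<1 on ℝ⁻.
x=-0.38: |R|=0.6589
R=−1: 1+7/10x = −1+3/10x ⇒ -2/5x=2 ⇒ x=2/(-2/5)=-5.0000
Confirm numerically:
  x=-4.120: |R|=0.84258 <1
  x=-3.297: |R|=0.65753 <1
  x=-2.412: |R|=0.39940 <1
  x=-2.193: |R|=0.32276 <1
  x=-5.399: |R|=1.06092 >1
  x=-5.333: |R|=1.05123 >1
Stable set (-5.0000, 0).

(-5.0000, 0).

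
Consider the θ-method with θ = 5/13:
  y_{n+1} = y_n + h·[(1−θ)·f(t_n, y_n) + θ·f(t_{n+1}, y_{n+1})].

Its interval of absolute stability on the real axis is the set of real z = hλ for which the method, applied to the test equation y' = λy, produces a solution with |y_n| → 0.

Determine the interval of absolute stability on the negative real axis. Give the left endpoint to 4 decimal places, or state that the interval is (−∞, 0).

On y'=λy, z=hλ:
  y_{n+1} = y_n + z·[8/13·y_n + 5/13·y_{n+1}] ⇒ (1 − 5/13z)y_{n+1} = (1 + 8/13z)y_n
  so R(z) = (1 + 8/13z)/(1 − 5/13z).

Find x<0 with |R(x)|<1.
x=-1.23: |R|=0.1650
R=−1: 1+8/13x = −1+5/13x ⇒ -3/13x=2 ⇒ x=2/(-3/13)=-8.6667
Confirm numerically:
  x=-7.100: |R|=0.90309 <1
  x=-4.167: |R|=0.60103 <1
  x=-3.979: |R|=0.57249 <1
  x=-9.246: |R|=1.02934 >1
  x=-9.066: |R|=1.02054 >1
  x=-9.048: |R|=1.01964 >1
So |R|<1 on (-8.6667, 0).

(-8.6667, 0).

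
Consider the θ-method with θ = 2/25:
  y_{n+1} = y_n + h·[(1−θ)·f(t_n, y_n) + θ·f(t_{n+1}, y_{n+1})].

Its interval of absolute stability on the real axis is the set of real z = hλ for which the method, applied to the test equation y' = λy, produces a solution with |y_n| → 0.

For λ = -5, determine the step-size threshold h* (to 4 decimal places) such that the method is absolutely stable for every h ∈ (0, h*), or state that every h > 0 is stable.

(-2.3810,0); λ=-5 ⇒ h* = (50/21)/5 = 0.4762.

Set f=λy, z=hλ:
  y_{n+1} = y_n + z·[23/25·y_n + 2/25·y_{n+1}] ⇒ (1 − 2/25z)y_{n+1} = (1 + 23/25z)y_n
  Hence R(z) = (1 + 23/25z)/(1 − 2/25z).

Boundary: |R(x)|=1, x<0.
x=-0.38: |R|=0.6312
R=−1: 1+23/25x = −1+2/25x ⇒ -21/25x=2 ⇒ x=2/(-21/25)=-2.3810
Confirm numerically:
  x=-2.045: |R|=0.75748 <1
  x=-1.887: |R|=0.63950 <1
  x=-1.821: |R|=0.58945 <1
  x=-2.731: |R|=1.24132 >1
  x=-2.667: |R|=1.19803 >1
  x=-2.468: |R|=1.06106 >1
Stable set (-2.3810, 0).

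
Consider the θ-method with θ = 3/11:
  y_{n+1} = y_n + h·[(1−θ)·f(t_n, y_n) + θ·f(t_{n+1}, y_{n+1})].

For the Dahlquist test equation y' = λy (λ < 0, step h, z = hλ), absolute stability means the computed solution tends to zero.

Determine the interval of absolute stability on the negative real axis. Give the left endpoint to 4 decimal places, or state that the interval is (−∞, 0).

With y'=λy (z=hλ):
  y_{n+1} = y_n + z·[8/11·y_n + 3/11·y_{n+1}] ⇒ (1 − 3/11z)y_{n+1} = (1 + 8/11z)y_n
  R(z) = (1 + 8/11z)/(1 − 3/11z).

Find x<0 with |R(x)|<1.
x=-1.52: |R|=0.0746
R=−1: 1+8/11x = −1+3/11x ⇒ -5/11x=2 ⇒ x=2/(-5/11)=-4.4000
Confirm numerically:
  x=-3.392: |R|=0.76199 <1
  x=-2.723: |R|=0.56257 <1
  x=-2.361: |R|=0.43621 <1
  x=-4.824: |R|=1.08323 >1
  x=-4.497: |R|=1.01980 >1
Interval (-4.4000, 0).

z∈(-4.4000,0).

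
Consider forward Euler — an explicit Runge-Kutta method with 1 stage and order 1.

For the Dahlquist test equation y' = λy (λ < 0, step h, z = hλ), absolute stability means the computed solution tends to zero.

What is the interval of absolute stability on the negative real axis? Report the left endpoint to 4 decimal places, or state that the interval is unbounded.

On y'=λy, z=hλ:
  order 1, 1-stage ⇒ R(z)=1+z
  (e.g. R(-1.04)=-0.04000, |R|=0.04000)

Find x<0 with |R(x)|<1.
x=-1.04: |R|=0.0400
|R(-1.5)|=0.5000 |R(-0.86)|=0.1400 |R(-0.73)|=0.2700
Bisect:
  x_lo=-2.5987 |R|=1.5987  x_hi=-0.1178 |R|=0.8822
  mid=-1.35826 |R|=0.35826 →hi
  mid=-1.97848 |R|=0.97848 →hi
  mid=-2.28859 |R|=1.28859 →lo
  mid=-2.13353 |R|=1.13353 →lo
  mid=-2.05600 |R|=1.05600 →lo
  mid=-2.01724 |R|=1.01724 →lo
  mid=-1.99786 |R|=0.99786 →hi
  mid=-2.00755 |R|=1.00755 →lo
  mid=-2.00270 |R|=1.00270 →lo
  mid=-2.00028 |R|=1.00028 →lo
  ...
  [-2.00013,-1.99998] ⇒ x*=-2.0000
Interval (-2.0000, 0).

z∈(-2.0000,0).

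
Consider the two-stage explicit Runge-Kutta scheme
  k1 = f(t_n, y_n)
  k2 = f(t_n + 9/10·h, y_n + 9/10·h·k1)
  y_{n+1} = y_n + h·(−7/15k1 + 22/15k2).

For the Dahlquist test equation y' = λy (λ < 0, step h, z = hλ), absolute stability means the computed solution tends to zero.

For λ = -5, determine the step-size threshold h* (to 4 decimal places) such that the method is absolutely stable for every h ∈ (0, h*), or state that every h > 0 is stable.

(-0.7576,0); λ=-5 ⇒ h* = (25/33)/5 = 0.1515.

Set f=λy, z=hλ:
  k1=λy_n ⇒ h·k1=z·y_n;  k2=λ(1+9/10z)y_n ⇒ h·k2=z(1+9/10z)y_n
  y_{n+1}/y_n = 1 − 7/15z + 22/15z(1+9/10z) = 1 + z + 33/25z²
  R(z) = 1 + z + 33/25z².

Solve |R(x)|<1 on ℝ⁻.
x=-0.77: |R|=1.0126
R=1: x+33/25x²=0 ⇒ x=−25/33=-0.7576; min R=1−1/(4·33/25)=0.8106>−1
Confirm numerically:
  x=-0.571: |R|=0.85937 <1
  x=-0.502: |R|=0.83065 <1
  x=-0.350: |R|=0.81170 <1
  x=-1.248: |R|=1.80791 >1
  x=-1.225: |R|=1.75583 >1
  x=-1.124: |R|=1.54366 >1
So |R|<1 on (-0.7576, 0).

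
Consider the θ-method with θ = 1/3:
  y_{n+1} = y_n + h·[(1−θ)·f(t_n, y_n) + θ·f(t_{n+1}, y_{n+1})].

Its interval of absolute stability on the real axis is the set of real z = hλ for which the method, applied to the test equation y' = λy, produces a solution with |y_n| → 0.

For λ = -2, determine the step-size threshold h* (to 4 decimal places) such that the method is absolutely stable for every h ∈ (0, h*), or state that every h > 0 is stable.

With y'=λy (z=hλ):
  y_{n+1} = y_n + z·[2/3·y_n + 1/3·y_{n+1}] ⇒ (1 − 1/3z)y_{n+1} = (1 + 2/3z)y_n
  Hence R(z) = (1 + 2/3z)/(1 − 1/3z).

Boundary: |R(x)|=1, x<0.
x=-1.34: |R|=0.0737
R=−1: 1+2/3x = −1+1/3x ⇒ -1/3x=2 ⇒ x=2/(-1/3)=-6.0000
Confirm numerically:
  x=-4.824: |R|=0.84969 <1
  x=-3.208: |R|=0.55026 <1
  x=-2.411: |R|=0.33672 <1
  x=-6.093: |R|=1.01023 >1
  x=-6.054: |R|=1.00596 >1
  x=-6.036: |R|=1.00398 >1
So |R|<1 on (-6.0000, 0).

(-6.0000,0); λ=-2 ⇒ h* = (6)/2 = 3.0000.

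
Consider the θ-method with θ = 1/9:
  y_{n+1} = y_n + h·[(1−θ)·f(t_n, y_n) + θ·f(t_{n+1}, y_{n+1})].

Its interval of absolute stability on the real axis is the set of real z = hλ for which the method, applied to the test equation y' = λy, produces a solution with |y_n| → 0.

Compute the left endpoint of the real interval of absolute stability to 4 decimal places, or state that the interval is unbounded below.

z* = -2.5714.

Set f=λy, z=hλ:
  y_{n+1} = y_n + z·[8/9·y_n + 1/9·y_{n+1}] ⇒ (1 − 1/9z)y_{n+1} = (1 + 8/9z)y_n
  Hence R(z) = (1 + 8/9z)/(1 − 1/9z).

Solve |R(x)|<1 on ℝ⁻.
x=-1.68: |R|=0.4157
R=−1: 1+8/9x = −1+1/9x ⇒ -7/9x=2 ⇒ x=2/(-7/9)=-2.5714
Confirm numerically:
  x=-2.495: |R|=0.95346 <1
  x=-1.845: |R|=0.53112 <1
  x=-1.737: |R|=0.45599 <1
  x=-1.409: |R|=0.21827 <1
  x=-2.987: |R|=1.24268 >1
  x=-2.911: |R|=1.19956 >1
  x=-2.764: |R|=1.11459 >1
Stable set (-2.5714, 0).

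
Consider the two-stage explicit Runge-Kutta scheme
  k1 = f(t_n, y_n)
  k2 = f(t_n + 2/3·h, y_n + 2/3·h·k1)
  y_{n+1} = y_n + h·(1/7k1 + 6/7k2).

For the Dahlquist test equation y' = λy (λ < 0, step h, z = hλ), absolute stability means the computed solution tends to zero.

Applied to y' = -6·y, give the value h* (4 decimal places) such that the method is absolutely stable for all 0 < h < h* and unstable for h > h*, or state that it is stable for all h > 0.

(-1.7500,0); λ=-6 ⇒ h* = (7/4)/6 = 0.2917.

With y'=λy (z=hλ):
  k1=λy_n ⇒ h·k1=z·y_n;  k2=λ(1+2/3z)y_n ⇒ h·k2=z(1+2/3z)y_n
  y_{n+1}/y_n = 1 + 1/7z + 6/7z(1+2/3z) = 1 + z + 4/7z²
  so R(z) = 1 + z + 4/7z².

Boundary: |R(x)|=1, x<0.
x=-1.11: |R|=0.5941
R=1: x+4/7x²=0 ⇒ x=−7/4=-1.7500; min R=1−1/(4·4/7)=0.5625>−1
Confirm numerically:
  x=-1.686: |R|=0.93834 <1
  x=-1.491: |R|=0.77933 <1
  x=-1.072: |R|=0.58468 <1
  x=-1.004: |R|=0.57201 <1
  x=-2.094: |R|=1.41162 >1
  x=-1.824: |R|=1.07713 >1
Interval (-1.7500, 0).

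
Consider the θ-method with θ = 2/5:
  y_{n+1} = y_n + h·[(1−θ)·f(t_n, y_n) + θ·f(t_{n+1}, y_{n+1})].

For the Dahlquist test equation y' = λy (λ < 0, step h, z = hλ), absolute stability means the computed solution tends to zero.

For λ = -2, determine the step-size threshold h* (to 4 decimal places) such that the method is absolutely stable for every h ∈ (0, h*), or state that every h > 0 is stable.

(-10.0000,0); λ=-2 ⇒ h* = (10)/2 = 5.0000.

With y'=λy (z=hλ):
  y_{n+1} = y_n + z·[3/5·y_n + 2/5·y_{n+1}] ⇒ (1 − 2/5z)y_{n+1} = (1 + 3/5z)y_n
  so R(z) = (1 + 3/5z)/(1 − 2/5z).

Solve |R(x)|<1 on ℝ⁻.
x=-1.63: |R|=0.0133
R=−1: 1+3/5x = −1+2/5x ⇒ -1/5x=2 ⇒ x=2/(-1/5)=-10.0000
Confirm numerically:
  x=-7.817: |R|=0.89420 <1
  x=-7.558: |R|=0.87860 <1
  x=-5.145: |R|=0.68247 <1
  x=-10.444: |R|=1.01715 >1
  x=-10.280: |R|=1.01095 >1
  x=-10.184: |R|=1.00725 >1
Stable set (-10.0000, 0).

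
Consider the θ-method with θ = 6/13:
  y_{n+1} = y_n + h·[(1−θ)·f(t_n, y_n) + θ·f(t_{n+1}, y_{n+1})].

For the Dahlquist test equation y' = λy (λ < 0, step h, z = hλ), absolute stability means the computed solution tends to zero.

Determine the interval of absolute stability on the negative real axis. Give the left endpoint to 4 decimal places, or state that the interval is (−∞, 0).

On y'=λy, z=hλ:
  y_{n+1} = y_n + z·[7/13·y_n + 6/13·y_{n+1}] ⇒ (1 − 6/13z)y_{n+1} = (1 + 7/13z)y_n
  Hence R(z) = (1 + 7/13z)/(1 − 6/13z).

Need |R(x)|<1, x<0.
x=-0.56: |R|=0.5550
R=−1: 1+7/13x = −1+6/13x ⇒ -1/13x=2 ⇒ x=2/(-1/13)=-26.0000
Confirm numerically:
  x=-13.987: |R|=0.87605 <1
  x=-13.102: |R|=0.85921 <1
  x=-13.028: |R|=0.85771 <1
  x=-11.024: |R|=0.81078 <1
  x=-26.118: |R|=1.00070 >1
  x=-26.095: |R|=1.00056 >1
  x=-26.059: |R|=1.00035 >1
So |R|<1 on (-26.0000, 0).

(-26.0000, 0).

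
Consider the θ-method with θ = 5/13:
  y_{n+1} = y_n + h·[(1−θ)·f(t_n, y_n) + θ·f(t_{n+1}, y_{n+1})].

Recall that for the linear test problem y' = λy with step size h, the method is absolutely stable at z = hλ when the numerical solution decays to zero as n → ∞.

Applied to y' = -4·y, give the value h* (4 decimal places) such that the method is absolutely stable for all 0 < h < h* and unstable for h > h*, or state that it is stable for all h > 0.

(-8.6667,0); λ=-4 ⇒ h* = (26/3)/4 = 2.1667.

Test eqn y'=λy, z=hλ:
  y_{n+1} = y_n + z·[8/13·y_n + 5/13·y_{n+1}] ⇒ (1 − 5/13z)y_{n+1} = (1 + 8/13z)y_n
  R(z) = (1 + 8/13z)/(1 − 5/13z).

Find x<0 with |R(x)|<1.
x=-1.25: |R|=0.1558
R=−1: 1+8/13x = −1+5/13x ⇒ -3/13x=2 ⇒ x=2/(-3/13)=-8.6667
Confirm numerically:
  x=-7.651: |R|=0.94055 <1
  x=-5.982: |R|=0.81230 <1
  x=-5.708: |R|=0.78633 <1
  x=-5.544: |R|=0.76994 <1
  x=-9.041: |R|=1.01929 >1
  x=-8.835: |R|=1.00883 >1
  x=-8.808: |R|=1.00743 >1
So |R|<1 on (-8.6667, 0).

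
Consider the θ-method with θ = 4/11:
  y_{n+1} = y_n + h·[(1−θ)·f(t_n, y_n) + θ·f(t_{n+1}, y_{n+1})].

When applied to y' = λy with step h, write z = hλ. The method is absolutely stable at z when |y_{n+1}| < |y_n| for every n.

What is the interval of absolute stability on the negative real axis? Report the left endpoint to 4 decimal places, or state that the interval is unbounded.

With y'=λy (z=hλ):
  y_{n+1} = y_n + z·[7/11·y_n + 4/11·y_{n+1}] ⇒ (1 − 4/11z)y_{n+1} = (1 + 7/11z)y_n
  ⇒ R(z) = (1 + 7/11z)/(1 − 4/11z).

Find x<0 with |R(x)|<1.
x=-0.5: |R|=0.5769
R=−1: 1+7/11x = −1+4/11x ⇒ -3/11x=2 ⇒ x=2/(-3/11)=-7.3333
Confirm numerically:
  x=-3.526: |R|=0.54501 <1
  x=-3.279: |R|=0.49565 <1
  x=-3.237: |R|=0.48685 <1
  x=-7.740: |R|=1.02908 >1
  x=-7.713: |R|=1.02721 >1
  x=-7.534: |R|=1.01463 >1
Stable set (-7.3333, 0).

z∈(-7.3333,0).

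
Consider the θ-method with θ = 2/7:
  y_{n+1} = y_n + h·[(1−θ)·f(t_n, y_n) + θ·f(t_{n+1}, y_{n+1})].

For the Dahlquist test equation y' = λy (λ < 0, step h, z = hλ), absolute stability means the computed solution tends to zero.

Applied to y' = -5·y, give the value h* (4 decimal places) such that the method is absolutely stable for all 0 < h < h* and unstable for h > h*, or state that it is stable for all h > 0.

(-4.6667,0); λ=-5 ⇒ h* = (14/3)/5 = 0.9333.

On y'=λy, z=hλ:
  y_{n+1} = y_n + z·[5/7·y_n + 2/7·y_{n+1}] ⇒ (1 − 2/7z)y_{n+1} = (1 + 5/7z)y_n
  ⇒ R(z) = (1 + 5/7z)/(1 − 2/7z).

Boundary: |R(x)|=1, x<0.
x=-1.36: |R|=0.0206
R=−1: 1+5/7x = −1+2/7x ⇒ -3/7x=2 ⇒ x=2/(-3/7)=-4.6667
Confirm numerically:
  x=-3.983: |R|=0.86296 <1
  x=-3.692: |R|=0.79672 <1
  x=-2.717: |R|=0.52960 <1
  x=-2.553: |R|=0.47621 <1
  x=-4.893: |R|=1.04045 >1
  x=-4.813: |R|=1.02640 >1
Stable set (-4.6667, 0).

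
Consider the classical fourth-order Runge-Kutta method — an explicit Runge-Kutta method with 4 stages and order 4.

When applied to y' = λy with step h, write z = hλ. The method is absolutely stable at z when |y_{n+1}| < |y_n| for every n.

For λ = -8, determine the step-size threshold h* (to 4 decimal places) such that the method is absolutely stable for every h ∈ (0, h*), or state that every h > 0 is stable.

(-2.7853,0); λ=-8 ⇒ h* = 0.3482.

On y'=λy, z=hλ:
  order 4, 4-stage ⇒ R(z)=1+z+z^2/2+z^3/6+z^4/24
  (e.g. R(-1.32)=0.29437, |R|=0.29437)

Boundary: |R(x)|=1, x<0.
x=-1.32: |R|=0.2944
|R(-2.5)|=0.6484 |R(-2.18)|=0.4105 |R(-1.14)|=0.3332
Bisect:
  x_lo=-3.5210 |R|=2.8065  x_hi=-0.2739 |R|=0.7605
  mid=-1.89743 |R|=0.30423 →hi
  mid=-2.70921 |R|=0.89122 →hi
  mid=-3.11510 |R|=1.62228 →lo
  mid=-2.91215 |R|=1.20873 →lo
  mid=-2.81068 |R|=1.03896 →lo
  mid=-2.75995 |R|=0.96245 →hi
  mid=-2.78531 |R|=1.00003 →lo
  mid=-2.77263 |R|=0.98107 →hi
  mid=-2.77897 |R|=0.99051 →hi
  ...
  [-2.78531,-2.78512] ⇒ x*=-2.7853
So |R|<1 on (-2.7853, 0).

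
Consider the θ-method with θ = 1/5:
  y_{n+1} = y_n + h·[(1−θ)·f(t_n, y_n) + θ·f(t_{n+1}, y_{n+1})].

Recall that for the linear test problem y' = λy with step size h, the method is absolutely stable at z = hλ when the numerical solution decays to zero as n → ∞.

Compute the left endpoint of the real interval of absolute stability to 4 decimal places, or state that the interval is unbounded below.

left endpoint -3.3333.

With y'=λy (z=hλ):
  y_{n+1} = y_n + z·[4/5·y_n + 1/5·y_{n+1}] ⇒ (1 − 1/5z)y_{n+1} = (1 + 4/5z)y_n
  R(z) = (1 + 4/5z)/(1 − 1/5z).

Find x<0 with |R(x)|<1.
x=-0.92: |R|=0.2230
R=−1: 1+4/5x = −1+1/5x ⇒ -3/5x=2 ⇒ x=2/(-3/5)=-3.3333
Confirm numerically:
  x=-3.254: |R|=0.97117 <1
  x=-2.977: |R|=0.86599 <1
  x=-1.666: |R|=0.24962 <1
  x=-1.642: |R|=0.23607 <1
  x=-3.603: |R|=1.09404 >1
  x=-3.452: |R|=1.04212 >1
Interval (-3.3333, 0).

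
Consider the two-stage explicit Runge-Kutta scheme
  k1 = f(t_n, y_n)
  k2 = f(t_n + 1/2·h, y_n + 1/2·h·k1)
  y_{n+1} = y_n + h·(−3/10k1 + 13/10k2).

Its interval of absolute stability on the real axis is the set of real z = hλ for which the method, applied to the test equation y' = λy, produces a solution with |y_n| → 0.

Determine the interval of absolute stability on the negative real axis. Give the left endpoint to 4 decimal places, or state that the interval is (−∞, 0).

(-1.5385, 0).

Set f=λy, z=hλ:
  k1=λy_n ⇒ h·k1=z·y_n;  k2=λ(1+1/2z)y_n ⇒ h·k2=z(1+1/2z)y_n
  y_{n+1}/y_n = 1 − 3/10z + 13/10z(1+1/2z) = 1 + z + 13/20z²
  Hence R(z) = 1 + z + 13/20z².

Find x<0 with |R(x)|<1.
x=-0.93: |R|=0.6322
R=1: x+13/20x²=0 ⇒ x=−20/13=-1.5385; min R=1−1/(4·13/20)=0.6154>−1
Confirm numerically:
  x=-1.375: |R|=0.85391 <1
  x=-0.825: |R|=0.61741 <1
  x=-0.741: |R|=0.61590 <1
  x=-0.671: |R|=0.62166 <1
  x=-1.910: |R|=1.46127 >1
  x=-1.709: |R|=1.18944 >1
  x=-1.572: |R|=1.03427 >1
Interval (-1.5385, 0).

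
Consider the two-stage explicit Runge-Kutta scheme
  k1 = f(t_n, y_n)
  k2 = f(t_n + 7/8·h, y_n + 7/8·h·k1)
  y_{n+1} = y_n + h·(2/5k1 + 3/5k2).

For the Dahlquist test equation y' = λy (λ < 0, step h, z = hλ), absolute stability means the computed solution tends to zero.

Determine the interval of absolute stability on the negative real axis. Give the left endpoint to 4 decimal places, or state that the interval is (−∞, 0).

Test eqn y'=λy, z=hλ:
  k1=λy_n ⇒ h·k1=z·y_n;  k2=λ(1+7/8z)y_n ⇒ h·k2=z(1+7/8z)y_n
  y_{n+1}/y_n = 1 + 2/5z + 3/5z(1+7/8z) = 1 + z + 21/40z²
  ⇒ R(z) = 1 + z + 21/40z².

Solve |R(x)|<1 on ℝ⁻.
x=-0.61: |R|=0.5854
R=1: x+21/40x²=0 ⇒ x=−40/21=-1.9048; min R=1−1/(4·21/40)=0.5238>−1
Confirm numerically:
  x=-1.769: |R|=0.87391 <1
  x=-1.616: |R|=0.75501 <1
  x=-1.389: |R|=0.62389 <1
  x=-2.411: |R|=1.64078 >1
  x=-2.359: |R|=1.56256 >1
Stable set (-1.9048, 0).

(-1.9048, 0).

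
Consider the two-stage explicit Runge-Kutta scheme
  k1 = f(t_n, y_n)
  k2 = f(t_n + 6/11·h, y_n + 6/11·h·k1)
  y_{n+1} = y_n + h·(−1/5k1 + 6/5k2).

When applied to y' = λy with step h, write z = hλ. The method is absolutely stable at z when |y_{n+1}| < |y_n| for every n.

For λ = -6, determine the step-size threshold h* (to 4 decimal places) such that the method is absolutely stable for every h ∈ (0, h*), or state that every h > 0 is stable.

(-1.5278,0); λ=-6 ⇒ h* = (55/36)/6 = 0.2546.

On y'=λy, z=hλ:
  k1=λy_n ⇒ h·k1=z·y_n;  k2=λ(1+6/11z)y_n ⇒ h·k2=z(1+6/11z)y_n
  y_{n+1}/y_n = 1 − 1/5z + 6/5z(1+6/11z) = 1 + z + 36/55z²
  Hence R(z) = 1 + z + 36/55z².

Solve |R(x)|<1 on ℝ⁻.
x=-1.79: |R|=1.3072
R=1: x+36/55x²=0 ⇒ x=−55/36=-1.5278; min R=1−1/(4·36/55)=0.6181>−1
Confirm numerically:
  x=-1.189: |R|=0.73634 <1
  x=-0.985: |R|=0.65006 <1
  x=-0.861: |R|=0.62423 <1
  x=-1.973: |R|=1.57497 >1
  x=-1.850: |R|=1.39018 >1
  x=-1.597: |R|=1.07236 >1
So |R|<1 on (-1.5278, 0).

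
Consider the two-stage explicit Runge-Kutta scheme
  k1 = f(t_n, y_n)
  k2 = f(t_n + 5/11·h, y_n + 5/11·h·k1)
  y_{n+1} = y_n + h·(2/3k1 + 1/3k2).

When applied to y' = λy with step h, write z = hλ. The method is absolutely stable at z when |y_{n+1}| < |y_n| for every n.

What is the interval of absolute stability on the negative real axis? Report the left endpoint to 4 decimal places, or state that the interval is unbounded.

With y'=λy (z=hλ):
  k1=λy_n ⇒ h·k1=z·y_n;  k2=λ(1+5/11z)y_n ⇒ h·k2=z(1+5/11z)y_n
  y_{n+1}/y_n = 1 + 2/3z + 1/3z(1+5/11z) = 1 + z + 5/33z²
  ⇒ R(z) = 1 + z + 5/33z².

Find x<0 with |R(x)|<1.
x=-0.41: |R|=0.6155
R=1: x+5/33x²=0 ⇒ x=−33/5=-6.6000; min R=1−1/(4·5/33)=-0.6500>−1
Confirm numerically:
  x=-5.366: |R|=0.00328 <1
  x=-3.539: |R|=0.64135 <1
  x=-3.461: |R|=0.64607 <1
  x=-6.811: |R|=1.21775 >1
  x=-6.664: |R|=1.06462 >1
Stable set (-6.6000, 0).

(-6.6000, 0).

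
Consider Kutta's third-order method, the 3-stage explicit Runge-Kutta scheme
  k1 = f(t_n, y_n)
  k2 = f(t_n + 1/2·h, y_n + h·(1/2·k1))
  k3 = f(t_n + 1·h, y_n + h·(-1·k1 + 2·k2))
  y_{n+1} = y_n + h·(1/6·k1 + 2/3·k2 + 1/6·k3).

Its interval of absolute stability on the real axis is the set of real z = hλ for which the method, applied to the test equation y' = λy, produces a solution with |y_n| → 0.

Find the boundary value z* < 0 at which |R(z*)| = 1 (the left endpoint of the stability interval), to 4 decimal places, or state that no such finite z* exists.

left endpoint -2.5127.

Test eqn y'=λy, z=hλ:
  order 3, 3-stage ⇒ R(z)=1+z+z^2/2+z^3/6
  (e.g. R(-0.57)=0.56158, |R|=0.56158)

Need |R(x)|<1, x<0.
x=-0.57: |R|=0.5616
|R(-2.16)|=0.5068 |R(-1.89)|=0.2292 |R(-0.51)|=0.5979
Bisect:
  x_lo=-3.1698 |R|=2.4541  x_hi=-0.2882 |R|=0.7493
  mid=-1.72898 |R|=0.09573 →hi
  mid=-2.44938 |R|=0.89881 →hi
  mid=-2.80958 |R|=1.55905 →lo
  mid=-2.62948 |R|=1.20250 →lo
  mid=-2.53943 |R|=1.04441 →lo
  mid=-2.49440 |R|=0.97010 →hi
  mid=-2.51692 |R|=1.00687 →lo
  mid=-2.50566 |R|=0.98839 →hi
  ...
  [-2.51287,-2.51270] ⇒ x*=-2.5127
Stable set (-2.5127, 0).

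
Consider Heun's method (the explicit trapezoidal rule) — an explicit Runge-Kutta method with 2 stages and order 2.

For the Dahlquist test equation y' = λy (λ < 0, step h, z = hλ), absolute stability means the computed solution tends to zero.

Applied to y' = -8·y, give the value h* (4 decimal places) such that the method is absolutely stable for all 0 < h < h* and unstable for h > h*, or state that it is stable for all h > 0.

Test eqn y'=λy, z=hλ:
  order 2, 2-stage ⇒ R(z)=1+z+z^2/2
  (e.g. R(-0.47)=0.64045, |R|=0.64045)

Find x<0 with |R(x)|<1.
x=-0.47: |R|=0.6404
|R(-2.33)|=1.3845 |R(-1.68)|=0.7312 |R(-1.4)|=0.5800
Bisect:
  x_lo=-2.7811 |R|=2.0861  x_hi=-0.3376 |R|=0.7194
  mid=-1.55934 |R|=0.65643 →hi
  mid=-2.17021 |R|=1.18469 →lo
  mid=-1.86478 |R|=0.87392 →hi
  mid=-2.01749 |R|=1.01764 →lo
  mid=-1.94113 |R|=0.94287 →hi
  mid=-1.97931 |R|=0.97953 →hi
  mid=-1.99840 |R|=0.99840 →hi
  mid=-2.00795 |R|=1.00798 →lo
  mid=-2.00317 |R|=1.00318 →lo
  ...
  [-2.00004,-1.99989] ⇒ x*=-2.0000
Interval (-2.0000, 0).

(-2.0000,0); λ=-8 ⇒ h* = 0.2500.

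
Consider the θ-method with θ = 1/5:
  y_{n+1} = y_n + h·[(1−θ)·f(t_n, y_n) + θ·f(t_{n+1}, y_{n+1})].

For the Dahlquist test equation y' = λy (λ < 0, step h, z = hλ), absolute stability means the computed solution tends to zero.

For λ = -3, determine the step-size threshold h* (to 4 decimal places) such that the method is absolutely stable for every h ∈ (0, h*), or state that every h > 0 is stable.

Test eqn y'=λy, z=hλ:
  y_{n+1} = y_n + z·[4/5·y_n + 1/5·y_{n+1}] ⇒ (1 − 1/5z)y_{n+1} = (1 + 4/5z)y_n
  ⇒ R(z) = (1 + 4/5z)/(1 − 1/5z).

Solve |R(x)|<1 on ℝ⁻.
x=-0.74: |R|=0.3554
R=−1: 1+4/5x = −1+1/5x ⇒ -3/5x=2 ⇒ x=2/(-3/5)=-3.3333
Confirm numerically:
  x=-2.412: |R|=0.62709 <1
  x=-2.244: |R|=0.54887 <1
  x=-2.170: |R|=0.51325 <1
  x=-3.905: |R|=1.19259 >1
  x=-3.574: |R|=1.08421 >1
So |R|<1 on (-3.3333, 0).

(-3.3333,0); λ=-3 ⇒ h* = (10/3)/3 = 1.1111.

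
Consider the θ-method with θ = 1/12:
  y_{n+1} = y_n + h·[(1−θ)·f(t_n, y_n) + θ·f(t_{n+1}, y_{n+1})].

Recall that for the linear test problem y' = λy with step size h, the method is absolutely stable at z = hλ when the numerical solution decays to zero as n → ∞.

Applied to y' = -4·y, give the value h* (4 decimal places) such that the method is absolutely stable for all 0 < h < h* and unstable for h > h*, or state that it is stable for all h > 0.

With y'=λy (z=hλ):
  y_{n+1} = y_n + z·[11/12·y_n + 1/12·y_{n+1}] ⇒ (1 − 1/12z)y_{n+1} = (1 + 11/12z)y_n
  R(z) = (1 + 11/12z)/(1 − 1/12z).

Solve |R(x)|<1 on ℝ⁻.
x=-1.08: |R|=0.0092
R=−1: 1+11/12x = −1+1/12x ⇒ -5/6x=2 ⇒ x=2/(-5/6)=-2.4000
Confirm numerically:
  x=-1.894: |R|=0.63581 <1
  x=-1.571: |R|=0.38914 <1
  x=-1.250: |R|=0.13208 <1
  x=-2.829: |R|=1.28930 >1
  x=-2.692: |R|=1.19875 >1
  x=-2.629: |R|=1.15654 >1
So |R|<1 on (-2.4000, 0).

(-2.4000,0); λ=-4 ⇒ h* = (12/5)/4 = 0.6000.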